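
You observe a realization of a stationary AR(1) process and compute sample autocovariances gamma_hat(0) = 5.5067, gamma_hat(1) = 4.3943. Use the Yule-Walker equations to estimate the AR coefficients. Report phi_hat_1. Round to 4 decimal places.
\hat\phi_{1} = 0.7980

The Yule-Walker equations for an AR(p) process read, in matrix form,
  Gamma_p phi = r_p,   with   (Gamma_p)_{ij} = gamma(|i - j|),
                       (r_p)_i = gamma(i),   i,j = 1..p.
Substitute the sample gammas (Toeplitz matrix and right-hand side of size 1):
  Gamma_p = [[5.5067]]
  r_p     = [4.3943]
With p = 1 this is the single equation gamma(0) phi_1 = gamma(1):
  phi_hat_1 = gamma(1) / gamma(0) = 4.3943 / 5.5067 = 0.7980.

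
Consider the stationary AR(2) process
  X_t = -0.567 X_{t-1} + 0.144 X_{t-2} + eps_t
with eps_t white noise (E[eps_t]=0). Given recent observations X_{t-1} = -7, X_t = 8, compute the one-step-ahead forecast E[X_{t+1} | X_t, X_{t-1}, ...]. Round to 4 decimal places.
E[X_{t+1} \mid \mathcal F_t] = -5.5440

For an AR(p) model X_t = c + sum_i phi_i X_{t-i} + eps_t, the
one-step-ahead conditional mean is
  E[X_{t+1} | X_t, ...] = c + sum_i phi_i X_{t+1-i}.
Substitute known values:
  E[X_{t+1} | ...] = (-0.567) * (8) + (0.144) * (-7)
                   = -5.5440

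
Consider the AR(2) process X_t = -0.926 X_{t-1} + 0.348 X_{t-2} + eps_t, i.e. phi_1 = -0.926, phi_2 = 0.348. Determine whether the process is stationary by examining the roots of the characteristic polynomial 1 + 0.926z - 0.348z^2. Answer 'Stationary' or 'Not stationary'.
\text{Not stationary}

The AR(p) characteristic polynomial is P(z) = 1 + 0.926z - 0.348z^2.
Stationarity requires all roots to lie outside the unit circle, i.e. |z| > 1 for every root.
Set 1 + (0.926) z + (-0.348) z^2 = 0, i.e. a z^2 + b z + c = 0 with a = -0.348, b = 0.926, c = 1.
Discriminant D = b^2 - 4ac = (0.926)^2 - 4*(-0.348)*1 = 0.857476 - (-1.392) = 2.249476.
D >= 0, so the roots are real: z = (-b +/- sqrt(D)) / (2a) = (-0.926 +/- 1.499825) / (-0.696).
  z_1 = (-0.926 + 1.499825) / (-0.696) = -0.8245,   |z_1| = 0.8245.
  z_2 = (-0.926 - 1.499825) / (-0.696) = 3.4854,   |z_2| = 3.4854.
Moduli of all roots: 0.8245, 3.4854.
All moduli strictly greater than 1? No.
Verdict: Not stationary.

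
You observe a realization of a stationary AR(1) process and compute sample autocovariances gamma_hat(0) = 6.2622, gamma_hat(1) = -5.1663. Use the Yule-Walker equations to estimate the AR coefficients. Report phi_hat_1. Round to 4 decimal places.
\hat\phi_{1} = -0.8250

The Yule-Walker equations for an AR(p) process read, in matrix form,
  Gamma_p phi = r_p,   with   (Gamma_p)_{ij} = gamma(|i - j|),
                       (r_p)_i = gamma(i),   i,j = 1..p.
Substitute the sample gammas (Toeplitz matrix and right-hand side of size 1):
  Gamma_p = [[6.2622]]
  r_p     = [-5.1663]
With p = 1 this is the single equation gamma(0) phi_1 = gamma(1):
  phi_hat_1 = gamma(1) / gamma(0) = -5.1663 / 6.2622 = -0.8250.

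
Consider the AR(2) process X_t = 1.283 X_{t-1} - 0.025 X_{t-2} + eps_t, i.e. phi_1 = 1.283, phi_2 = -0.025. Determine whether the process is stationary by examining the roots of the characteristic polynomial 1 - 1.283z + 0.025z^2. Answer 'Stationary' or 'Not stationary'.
\text{Not stationary}

The AR(p) characteristic polynomial is P(z) = 1 - 1.283z + 0.025z^2.
Stationarity requires all roots to lie outside the unit circle, i.e. |z| > 1 for every root.
Set 1 + (-1.283) z + (0.025) z^2 = 0, i.e. a z^2 + b z + c = 0 with a = 0.025, b = -1.283, c = 1.
Discriminant D = b^2 - 4ac = (-1.283)^2 - 4*(0.025)*1 = 1.646089 - (0.1) = 1.546089.
D >= 0, so the roots are real: z = (-b +/- sqrt(D)) / (2a) = (1.283 +/- 1.243418) / (0.05).
  z_1 = (1.283 + 1.243418) / (0.05) = 50.5284,   |z_1| = 50.5284.
  z_2 = (1.283 - 1.243418) / (0.05) = 0.7916,   |z_2| = 0.7916.
Moduli of all roots: 50.5284, 0.7916.
All moduli strictly greater than 1? No.
Verdict: Not stationary.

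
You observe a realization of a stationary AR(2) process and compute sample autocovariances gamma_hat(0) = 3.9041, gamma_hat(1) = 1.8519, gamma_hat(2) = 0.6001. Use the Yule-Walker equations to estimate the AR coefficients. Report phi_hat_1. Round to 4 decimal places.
\hat\phi_{1} = 0.5180

The Yule-Walker equations for an AR(p) process read, in matrix form,
  Gamma_p phi = r_p,   with   (Gamma_p)_{ij} = gamma(|i - j|),
                       (r_p)_i = gamma(i),   i,j = 1..p.
Substitute the sample gammas (Toeplitz matrix and right-hand side of size 2):
  Gamma_p = [[3.9041, 1.8519], [1.8519, 3.9041]]
  r_p     = [1.8519, 0.6001]
Written out:
  3.9041 phi_1 + 1.8519 phi_2 = 1.8519
  1.8519 phi_1 + 3.9041 phi_2 = 0.6001
Solve by Cramer's rule:
  det = gamma(0)^2 - gamma(1)^2 = (3.9041)^2 - (1.8519)^2 = 15.24199681 - 3.42953361 = 11.8124632
  phi_hat_1 = [gamma(1) gamma(0) - gamma(1) gamma(2)] / det = [(1.8519)(3.9041) - (1.8519)(0.6001)] / 11.8124632 = 6.1186776 / 11.8124632 = 0.518
  phi_hat_2 = [gamma(0) gamma(2) - gamma(1)^2] / det = [(3.9041)(0.6001) - (1.8519)^2] / 11.8124632 = -1.0866832 / 11.8124632 = -0.092
So phi_hat = [0.5180, -0.0920].
Therefore phi_hat_1 = 0.5180.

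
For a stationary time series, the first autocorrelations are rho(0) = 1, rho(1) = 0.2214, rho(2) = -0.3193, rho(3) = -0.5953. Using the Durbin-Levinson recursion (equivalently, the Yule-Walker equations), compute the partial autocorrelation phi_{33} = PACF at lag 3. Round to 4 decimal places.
\phi_{33} = -0.5090

The PACF at lag k is phi_{kk}, the last component of the solution
to the Yule-Walker system G_k phi = r_k where
  (G_k)_{ij} = rho(|i - j|), (r_k)_i = rho(i), i,j = 1..k.
Equivalently, Durbin-Levinson gives phi_{kk} iteratively:
  phi_{11} = rho(1)
  phi_{kk} = [rho(k) - sum_{j=1..k-1} phi_{k-1,j} rho(k-j)]
            / [1 - sum_{j=1..k-1} phi_{k-1,j} rho(j)],
  phi_{k,j} = phi_{k-1,j} - phi_{kk} phi_{k-1,k-j},  j = 1..k-1.
Step k = 1:
  phi_11 = rho(1) = 0.2214.
Step k = 2:
  phi_22 = [rho(2) - phi_11 rho(1)] / [1 - phi_11 rho(1)] = [-0.3193 - (0.2214)(0.2214)] / [1 - (0.2214)(0.2214)]
         = -0.36831796 / 0.95098204 = -0.387303.
  Update: phi_21 = phi_11 - phi_22 phi_11 = 0.2214 - (-0.387303)(0.2214) = 0.307149.
Step k = 3:
  phi_33 = [rho(3) - phi_21 rho(2) - phi_22 rho(1)] / [1 - phi_21 rho(1) - phi_22 rho(2)]
    numerator   = -0.5953 - (0.307149)(-0.3193) - (-0.387303)(0.2214) = -0.41147855
    denominator = 1 - (0.307149)(0.2214) - (-0.387303)(-0.3193) = 0.80833148
  phi_33 = -0.41147855 / 0.80833148 = -0.509.
Therefore phi_{33} = -0.5090.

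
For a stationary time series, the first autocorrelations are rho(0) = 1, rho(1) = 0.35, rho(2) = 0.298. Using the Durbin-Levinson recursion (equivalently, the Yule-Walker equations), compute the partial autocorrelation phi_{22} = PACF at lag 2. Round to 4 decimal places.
\phi_{22} = 0.2000

The PACF at lag k is phi_{kk}, the last component of the solution
to the Yule-Walker system G_k phi = r_k where
  (G_k)_{ij} = rho(|i - j|), (r_k)_i = rho(i), i,j = 1..k.
Equivalently, Durbin-Levinson gives phi_{kk} iteratively:
  phi_{11} = rho(1)
  phi_{kk} = [rho(k) - sum_{j=1..k-1} phi_{k-1,j} rho(k-j)]
            / [1 - sum_{j=1..k-1} phi_{k-1,j} rho(j)],
  phi_{k,j} = phi_{k-1,j} - phi_{kk} phi_{k-1,k-j},  j = 1..k-1.
Step k = 1:
  phi_11 = rho(1) = 0.35.
Step k = 2:
  phi_22 = [rho(2) - phi_11 rho(1)] / [1 - phi_11 rho(1)] = [0.298 - (0.35)(0.35)] / [1 - (0.35)(0.35)]
         = 0.1755 / 0.8775 = 0.2.
Therefore phi_{22} = 0.2000.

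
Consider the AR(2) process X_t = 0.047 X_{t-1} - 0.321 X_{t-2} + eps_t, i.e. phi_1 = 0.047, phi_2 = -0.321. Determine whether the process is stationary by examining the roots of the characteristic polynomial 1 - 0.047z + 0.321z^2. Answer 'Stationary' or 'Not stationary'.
\text{Stationary}

The AR(p) characteristic polynomial is P(z) = 1 - 0.047z + 0.321z^2.
Stationarity requires all roots to lie outside the unit circle, i.e. |z| > 1 for every root.
Set 1 + (-0.047) z + (0.321) z^2 = 0, i.e. a z^2 + b z + c = 0 with a = 0.321, b = -0.047, c = 1.
Discriminant D = b^2 - 4ac = (-0.047)^2 - 4*(0.321)*1 = 0.002209 - (1.284) = -1.281791.
D < 0, so the roots are the complex-conjugate pair z = (-b +/- i sqrt(-D)) / (2a) = 0.0732 +/- 1.7635i.
For a conjugate pair |z|^2 = z * conj(z) = (product of roots) = c/a = 1/(0.321) = 3.115265, so |z| = sqrt(3.115265) = 1.765 for both roots.
Moduli of all roots: 1.7650, 1.7650.
All moduli strictly greater than 1? Yes.
Verdict: Stationary.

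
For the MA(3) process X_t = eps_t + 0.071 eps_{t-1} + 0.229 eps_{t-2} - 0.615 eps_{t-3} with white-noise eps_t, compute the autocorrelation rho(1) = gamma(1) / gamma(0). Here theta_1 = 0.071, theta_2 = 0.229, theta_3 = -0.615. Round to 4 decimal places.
\rho(1) = -0.0373

For an MA(q) process with theta_0 = 1, the autocovariance is
  gamma(k) = sigma^2 * sum_{i=0..q-k} theta_i * theta_{i+k},
and rho(k) = gamma(k) / gamma(0). Sigma^2 cancels.
  numerator   = (1)*(0.071) + (0.071)*(0.229) + (0.229)*(-0.615) = -0.053576.
  denominator = (1)^2 + (0.071)^2 + (0.229)^2 + (-0.615)^2 = 1.435707.
  rho(1) = -0.053576 / 1.435707 = -0.0373.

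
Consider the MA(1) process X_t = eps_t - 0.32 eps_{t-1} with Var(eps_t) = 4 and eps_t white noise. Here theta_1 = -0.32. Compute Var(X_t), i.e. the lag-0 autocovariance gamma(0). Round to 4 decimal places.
\gamma(0) = 4.4096

For an MA(q) process X_t = eps_t + sum_i theta_i eps_{t-i} with
Var(eps_t) = sigma^2, the variance is
  gamma(0) = sigma^2 * (1 + sum_i theta_i^2).
  sum_i theta_i^2 = (-0.32)^2 = 0.1024.
  gamma(0) = 4 * (1 + 0.1024) = 4 * 1.1024 = 4.4096.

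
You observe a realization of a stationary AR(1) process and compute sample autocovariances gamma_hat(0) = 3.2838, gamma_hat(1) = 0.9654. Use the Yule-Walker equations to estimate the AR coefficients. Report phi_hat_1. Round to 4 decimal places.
\hat\phi_{1} = 0.2940

The Yule-Walker equations for an AR(p) process read, in matrix form,
  Gamma_p phi = r_p,   with   (Gamma_p)_{ij} = gamma(|i - j|),
                       (r_p)_i = gamma(i),   i,j = 1..p.
Substitute the sample gammas (Toeplitz matrix and right-hand side of size 1):
  Gamma_p = [[3.2838]]
  r_p     = [0.9654]
With p = 1 this is the single equation gamma(0) phi_1 = gamma(1):
  phi_hat_1 = gamma(1) / gamma(0) = 0.9654 / 3.2838 = 0.2940.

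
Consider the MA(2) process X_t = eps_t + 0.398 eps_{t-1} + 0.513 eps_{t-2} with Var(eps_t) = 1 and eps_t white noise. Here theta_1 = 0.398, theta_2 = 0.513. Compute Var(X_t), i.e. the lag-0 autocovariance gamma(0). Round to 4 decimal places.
\gamma(0) = 1.4216

For an MA(q) process X_t = eps_t + sum_i theta_i eps_{t-i} with
Var(eps_t) = sigma^2, the variance is
  gamma(0) = sigma^2 * (1 + sum_i theta_i^2).
  sum_i theta_i^2 = (0.398)^2 + (0.513)^2 = 0.158404 + 0.263169 = 0.421573.
  gamma(0) = 1 * (1 + 0.421573) = 1 * 1.421573 = 1.421573, which rounds to 1.4216.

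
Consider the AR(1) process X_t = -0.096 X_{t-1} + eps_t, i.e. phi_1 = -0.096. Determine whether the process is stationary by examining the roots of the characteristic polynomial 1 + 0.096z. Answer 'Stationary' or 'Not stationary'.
\text{Stationary}

The AR(p) characteristic polynomial is P(z) = 1 + 0.096z.
Stationarity requires all roots to lie outside the unit circle, i.e. |z| > 1 for every root.
This is linear in z: 1 + (0.096) z = 0  =>  z = -1/(0.096) = -10.416667,  |z| = 10.416667.
Moduli of all roots: 10.4167.
All moduli strictly greater than 1? Yes.
Verdict: Stationary.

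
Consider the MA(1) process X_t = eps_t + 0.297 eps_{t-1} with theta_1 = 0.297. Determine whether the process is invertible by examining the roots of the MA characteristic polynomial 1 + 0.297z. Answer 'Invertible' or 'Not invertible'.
\text{Invertible}

The MA(q) characteristic polynomial is P(z) = 1 + 0.297z.
Invertibility requires all roots to lie outside the unit circle, i.e. |z| > 1 for every root.
This is linear in z: 1 + (0.297) z = 0  =>  z = -1/(0.297) = -3.367003,  |z| = 3.367003.
Moduli of all roots: 3.3670.
All moduli strictly greater than 1? Yes.
Verdict: Invertible.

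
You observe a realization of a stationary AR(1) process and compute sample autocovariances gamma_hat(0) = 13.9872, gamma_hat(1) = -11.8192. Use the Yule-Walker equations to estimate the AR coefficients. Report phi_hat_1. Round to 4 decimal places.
\hat\phi_{1} = -0.8450

The Yule-Walker equations for an AR(p) process read, in matrix form,
  Gamma_p phi = r_p,   with   (Gamma_p)_{ij} = gamma(|i - j|),
                       (r_p)_i = gamma(i),   i,j = 1..p.
Substitute the sample gammas (Toeplitz matrix and right-hand side of size 1):
  Gamma_p = [[13.9872]]
  r_p     = [-11.8192]
With p = 1 this is the single equation gamma(0) phi_1 = gamma(1):
  phi_hat_1 = gamma(1) / gamma(0) = -11.8192 / 13.9872 = -0.8450.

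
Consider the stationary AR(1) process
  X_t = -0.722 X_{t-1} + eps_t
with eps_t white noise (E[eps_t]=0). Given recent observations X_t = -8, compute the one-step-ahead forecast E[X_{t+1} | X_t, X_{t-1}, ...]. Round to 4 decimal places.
E[X_{t+1} \mid \mathcal F_t] = 5.7760

For an AR(p) model X_t = c + sum_i phi_i X_{t-i} + eps_t, the
one-step-ahead conditional mean is
  E[X_{t+1} | X_t, ...] = c + sum_i phi_i X_{t+1-i}.
Substitute known values:
  E[X_{t+1} | ...] = (-0.722) * (-8)
                   = 5.7760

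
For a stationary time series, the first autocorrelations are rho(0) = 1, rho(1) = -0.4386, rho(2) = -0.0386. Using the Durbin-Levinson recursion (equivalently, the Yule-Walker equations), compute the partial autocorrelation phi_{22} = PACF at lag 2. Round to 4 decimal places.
\phi_{22} = -0.2860

The PACF at lag k is phi_{kk}, the last component of the solution
to the Yule-Walker system G_k phi = r_k where
  (G_k)_{ij} = rho(|i - j|), (r_k)_i = rho(i), i,j = 1..k.
Equivalently, Durbin-Levinson gives phi_{kk} iteratively:
  phi_{11} = rho(1)
  phi_{kk} = [rho(k) - sum_{j=1..k-1} phi_{k-1,j} rho(k-j)]
            / [1 - sum_{j=1..k-1} phi_{k-1,j} rho(j)],
  phi_{k,j} = phi_{k-1,j} - phi_{kk} phi_{k-1,k-j},  j = 1..k-1.
Step k = 1:
  phi_11 = rho(1) = -0.4386.
Step k = 2:
  phi_22 = [rho(2) - phi_11 rho(1)] / [1 - phi_11 rho(1)] = [-0.0386 - (-0.4386)(-0.4386)] / [1 - (-0.4386)(-0.4386)]
         = -0.23096996 / 0.80763004 = -0.286.
Therefore phi_{22} = -0.2860.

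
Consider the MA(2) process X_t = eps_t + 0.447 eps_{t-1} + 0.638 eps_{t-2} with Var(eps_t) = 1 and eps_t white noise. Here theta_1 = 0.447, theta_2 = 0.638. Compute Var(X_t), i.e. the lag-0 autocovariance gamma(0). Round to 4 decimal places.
\gamma(0) = 1.6069

For an MA(q) process X_t = eps_t + sum_i theta_i eps_{t-i} with
Var(eps_t) = sigma^2, the variance is
  gamma(0) = sigma^2 * (1 + sum_i theta_i^2).
  sum_i theta_i^2 = (0.447)^2 + (0.638)^2 = 0.199809 + 0.407044 = 0.606853.
  gamma(0) = 1 * (1 + 0.606853) = 1 * 1.606853 = 1.606853, which rounds to 1.6069.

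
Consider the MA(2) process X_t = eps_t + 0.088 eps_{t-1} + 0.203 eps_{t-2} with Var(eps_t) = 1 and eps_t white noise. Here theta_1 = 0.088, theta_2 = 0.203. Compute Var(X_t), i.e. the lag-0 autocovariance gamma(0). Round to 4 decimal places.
\gamma(0) = 1.0490

For an MA(q) process X_t = eps_t + sum_i theta_i eps_{t-i} with
Var(eps_t) = sigma^2, the variance is
  gamma(0) = sigma^2 * (1 + sum_i theta_i^2).
  sum_i theta_i^2 = (0.088)^2 + (0.203)^2 = 0.007744 + 0.041209 = 0.048953.
  gamma(0) = 1 * (1 + 0.048953) = 1 * 1.048953 = 1.048953, which rounds to 1.0490.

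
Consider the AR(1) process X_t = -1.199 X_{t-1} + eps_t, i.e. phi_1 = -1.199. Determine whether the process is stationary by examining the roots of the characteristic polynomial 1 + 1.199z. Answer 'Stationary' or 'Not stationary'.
\text{Not stationary}

The AR(p) characteristic polynomial is P(z) = 1 + 1.199z.
Stationarity requires all roots to lie outside the unit circle, i.e. |z| > 1 for every root.
This is linear in z: 1 + (1.199) z = 0  =>  z = -1/(1.199) = -0.834028,  |z| = 0.834028.
Moduli of all roots: 0.8340.
All moduli strictly greater than 1? No.
Verdict: Not stationary.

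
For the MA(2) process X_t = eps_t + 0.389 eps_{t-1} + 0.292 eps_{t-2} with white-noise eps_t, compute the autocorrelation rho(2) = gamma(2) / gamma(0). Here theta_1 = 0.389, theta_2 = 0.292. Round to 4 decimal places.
\rho(2) = 0.2361

For an MA(q) process with theta_0 = 1, the autocovariance is
  gamma(k) = sigma^2 * sum_{i=0..q-k} theta_i * theta_{i+k},
and rho(k) = gamma(k) / gamma(0). Sigma^2 cancels.
  numerator   = (1)*(0.292) = 0.292.
  denominator = (1)^2 + (0.389)^2 + (0.292)^2 = 1.236585.
  rho(2) = 0.292 / 1.236585 = 0.2361.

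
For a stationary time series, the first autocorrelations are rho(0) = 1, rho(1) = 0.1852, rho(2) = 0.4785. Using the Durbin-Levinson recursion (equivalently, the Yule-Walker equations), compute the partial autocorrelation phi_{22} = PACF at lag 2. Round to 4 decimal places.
\phi_{22} = 0.4600

The PACF at lag k is phi_{kk}, the last component of the solution
to the Yule-Walker system G_k phi = r_k where
  (G_k)_{ij} = rho(|i - j|), (r_k)_i = rho(i), i,j = 1..k.
Equivalently, Durbin-Levinson gives phi_{kk} iteratively:
  phi_{11} = rho(1)
  phi_{kk} = [rho(k) - sum_{j=1..k-1} phi_{k-1,j} rho(k-j)]
            / [1 - sum_{j=1..k-1} phi_{k-1,j} rho(j)],
  phi_{k,j} = phi_{k-1,j} - phi_{kk} phi_{k-1,k-j},  j = 1..k-1.
Step k = 1:
  phi_11 = rho(1) = 0.1852.
Step k = 2:
  phi_22 = [rho(2) - phi_11 rho(1)] / [1 - phi_11 rho(1)] = [0.4785 - (0.1852)(0.1852)] / [1 - (0.1852)(0.1852)]
         = 0.44420096 / 0.96570096 = 0.46.
Therefore phi_{22} = 0.4600.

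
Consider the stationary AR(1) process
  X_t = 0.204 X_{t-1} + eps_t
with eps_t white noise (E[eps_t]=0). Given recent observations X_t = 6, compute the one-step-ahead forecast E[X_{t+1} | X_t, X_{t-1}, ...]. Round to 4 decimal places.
E[X_{t+1} \mid \mathcal F_t] = 1.2240

For an AR(p) model X_t = c + sum_i phi_i X_{t-i} + eps_t, the
one-step-ahead conditional mean is
  E[X_{t+1} | X_t, ...] = c + sum_i phi_i X_{t+1-i}.
Substitute known values:
  E[X_{t+1} | ...] = (0.204) * (6)
                   = 1.2240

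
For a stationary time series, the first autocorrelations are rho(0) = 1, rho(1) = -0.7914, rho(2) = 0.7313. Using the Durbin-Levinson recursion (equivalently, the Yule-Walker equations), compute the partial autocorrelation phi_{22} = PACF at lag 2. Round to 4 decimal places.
\phi_{22} = 0.2809

The PACF at lag k is phi_{kk}, the last component of the solution
to the Yule-Walker system G_k phi = r_k where
  (G_k)_{ij} = rho(|i - j|), (r_k)_i = rho(i), i,j = 1..k.
Equivalently, Durbin-Levinson gives phi_{kk} iteratively:
  phi_{11} = rho(1)
  phi_{kk} = [rho(k) - sum_{j=1..k-1} phi_{k-1,j} rho(k-j)]
            / [1 - sum_{j=1..k-1} phi_{k-1,j} rho(j)],
  phi_{k,j} = phi_{k-1,j} - phi_{kk} phi_{k-1,k-j},  j = 1..k-1.
Step k = 1:
  phi_11 = rho(1) = -0.7914.
Step k = 2:
  phi_22 = [rho(2) - phi_11 rho(1)] / [1 - phi_11 rho(1)] = [0.7313 - (-0.7914)(-0.7914)] / [1 - (-0.7914)(-0.7914)]
         = 0.10498604 / 0.37368604 = 0.2809.
Therefore phi_{22} = 0.2809.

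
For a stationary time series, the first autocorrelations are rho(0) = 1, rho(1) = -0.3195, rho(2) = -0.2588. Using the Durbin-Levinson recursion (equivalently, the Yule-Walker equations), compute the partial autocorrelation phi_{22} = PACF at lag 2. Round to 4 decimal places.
\phi_{22} = -0.4019

The PACF at lag k is phi_{kk}, the last component of the solution
to the Yule-Walker system G_k phi = r_k where
  (G_k)_{ij} = rho(|i - j|), (r_k)_i = rho(i), i,j = 1..k.
Equivalently, Durbin-Levinson gives phi_{kk} iteratively:
  phi_{11} = rho(1)
  phi_{kk} = [rho(k) - sum_{j=1..k-1} phi_{k-1,j} rho(k-j)]
            / [1 - sum_{j=1..k-1} phi_{k-1,j} rho(j)],
  phi_{k,j} = phi_{k-1,j} - phi_{kk} phi_{k-1,k-j},  j = 1..k-1.
Step k = 1:
  phi_11 = rho(1) = -0.3195.
Step k = 2:
  phi_22 = [rho(2) - phi_11 rho(1)] / [1 - phi_11 rho(1)] = [-0.2588 - (-0.3195)(-0.3195)] / [1 - (-0.3195)(-0.3195)]
         = -0.36088025 / 0.89791975 = -0.4019.
Therefore phi_{22} = -0.4019.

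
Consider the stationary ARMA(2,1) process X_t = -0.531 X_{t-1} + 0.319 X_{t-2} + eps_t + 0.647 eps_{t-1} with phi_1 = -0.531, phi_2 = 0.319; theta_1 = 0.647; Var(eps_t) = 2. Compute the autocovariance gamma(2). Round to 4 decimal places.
\gamma(2) = 0.6965

Multiply the model equation by X_{t-k} and take expectations. With theta_0 = psi_0 = 1 and psi_j the MA(infinity) weights, this gives
  gamma(k) - sum_i phi_i gamma(k-i) = c_k,
  c_k = sigma^2 * sum_{j=k..q} theta_j psi_{j-k}   (c_k = 0 for k > q),
using gamma(-m) = gamma(m).
psi-weights needed (psi_j = theta_j + sum_i phi_i psi_{j-i}):
  psi_1 = theta_1 + phi_1 = 0.647 + (-0.531) = 0.116
Right-hand sides:
  c_0 = sigma^2 (1 + theta_1 psi_1) = 2 * (1 + (0.647)(0.116)) = 2 * 1.075052 = 2.150104
  c_1 = sigma^2 theta_1 = 2 * (0.647) = 1.294
  c_2 = 0
Equations for k = 0, 1, 2 (AR order 2, c_2 = 0):
  (E0) gamma(0) = phi_1 gamma(1) + phi_2 gamma(2) + c_0
  (E1) gamma(1) = phi_1 gamma(0) + phi_2 gamma(1) + c_1
  (E2) gamma(2) = phi_1 gamma(1) + phi_2 gamma(0)
From (E1): gamma(1) = A gamma(0) + B with
  A = phi_1 / (1 - phi_2) = -0.531 / 0.681 = -0.779736,   B = c_1 / (1 - phi_2) = 1.294 / 0.681 = 1.900147.
Insert (E2) into (E0): gamma(0) (1 - phi_2^2) = phi_1 (1 + phi_2) gamma(1) + c_0.
  phi_1 (1 + phi_2) = (-0.531)(1.319) = -0.700389,   1 - phi_2^2 = 0.898239.
Replace gamma(1) by A gamma(0) + B and collect gamma(0):
  gamma(0) [0.898239 - (-0.700389)(-0.779736)] = (-0.700389)(1.900147) + 2.150104
  gamma(0) * 0.352121 = 0.819262
  gamma(0) = 0.819262 / 0.352121 = 2.326651.
  gamma(1) = A gamma(0) + B = (-0.779736)(2.326651) + (1.900147) = 0.085974.
  gamma(2) = phi_1 gamma(1) + phi_2 gamma(0) = (-0.531)(0.085974) + (0.319)(2.326651) = 0.69655.
Therefore gamma(2) = 0.6965 (to 4 decimal places).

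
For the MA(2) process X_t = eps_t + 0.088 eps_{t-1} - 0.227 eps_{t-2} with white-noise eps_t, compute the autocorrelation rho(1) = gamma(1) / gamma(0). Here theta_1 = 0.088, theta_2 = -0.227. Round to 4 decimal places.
\rho(1) = 0.0642

For an MA(q) process with theta_0 = 1, the autocovariance is
  gamma(k) = sigma^2 * sum_{i=0..q-k} theta_i * theta_{i+k},
and rho(k) = gamma(k) / gamma(0). Sigma^2 cancels.
  numerator   = (1)*(0.088) + (0.088)*(-0.227) = 0.068024.
  denominator = (1)^2 + (0.088)^2 + (-0.227)^2 = 1.059273.
  rho(1) = 0.068024 / 1.059273 = 0.0642.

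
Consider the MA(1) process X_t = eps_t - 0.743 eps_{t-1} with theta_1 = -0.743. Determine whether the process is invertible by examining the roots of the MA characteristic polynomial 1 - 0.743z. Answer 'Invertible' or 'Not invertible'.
\text{Invertible}

The MA(q) characteristic polynomial is P(z) = 1 - 0.743z.
Invertibility requires all roots to lie outside the unit circle, i.e. |z| > 1 for every root.
This is linear in z: 1 + (-0.743) z = 0  =>  z = -1/(-0.743) = 1.345895,  |z| = 1.345895.
Moduli of all roots: 1.3459.
All moduli strictly greater than 1? Yes.
Verdict: Invertible.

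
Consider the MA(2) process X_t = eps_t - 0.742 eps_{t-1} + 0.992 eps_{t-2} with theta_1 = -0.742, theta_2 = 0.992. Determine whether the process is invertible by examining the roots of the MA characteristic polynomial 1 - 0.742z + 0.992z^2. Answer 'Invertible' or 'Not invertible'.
\text{Invertible}

The MA(q) characteristic polynomial is P(z) = 1 - 0.742z + 0.992z^2.
Invertibility requires all roots to lie outside the unit circle, i.e. |z| > 1 for every root.
Set 1 + (-0.742) z + (0.992) z^2 = 0, i.e. a z^2 + b z + c = 0 with a = 0.992, b = -0.742, c = 1.
Discriminant D = b^2 - 4ac = (-0.742)^2 - 4*(0.992)*1 = 0.550564 - (3.968) = -3.417436.
D < 0, so the roots are the complex-conjugate pair z = (-b +/- i sqrt(-D)) / (2a) = 0.374 +/- 0.9318i.
For a conjugate pair |z|^2 = z * conj(z) = (product of roots) = c/a = 1/(0.992) = 1.008065, so |z| = sqrt(1.008065) = 1.004 for both roots.
Moduli of all roots: 1.0040, 1.0040.
All moduli strictly greater than 1? Yes.
Verdict: Invertible.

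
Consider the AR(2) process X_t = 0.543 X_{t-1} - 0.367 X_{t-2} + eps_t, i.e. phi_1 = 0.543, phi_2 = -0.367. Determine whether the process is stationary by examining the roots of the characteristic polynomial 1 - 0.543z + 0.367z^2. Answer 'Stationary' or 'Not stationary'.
\text{Stationary}

The AR(p) characteristic polynomial is P(z) = 1 - 0.543z + 0.367z^2.
Stationarity requires all roots to lie outside the unit circle, i.e. |z| > 1 for every root.
Set 1 + (-0.543) z + (0.367) z^2 = 0, i.e. a z^2 + b z + c = 0 with a = 0.367, b = -0.543, c = 1.
Discriminant D = b^2 - 4ac = (-0.543)^2 - 4*(0.367)*1 = 0.294849 - (1.468) = -1.173151.
D < 0, so the roots are the complex-conjugate pair z = (-b +/- i sqrt(-D)) / (2a) = 0.7398 +/- 1.4756i.
For a conjugate pair |z|^2 = z * conj(z) = (product of roots) = c/a = 1/(0.367) = 2.724796, so |z| = sqrt(2.724796) = 1.6507 for both roots.
Moduli of all roots: 1.6507, 1.6507.
All moduli strictly greater than 1? Yes.
Verdict: Stationary.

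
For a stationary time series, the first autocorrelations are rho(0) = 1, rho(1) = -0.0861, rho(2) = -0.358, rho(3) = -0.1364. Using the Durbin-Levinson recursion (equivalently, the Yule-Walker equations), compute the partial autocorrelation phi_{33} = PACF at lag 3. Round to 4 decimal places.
\phi_{33} = -0.2451

The PACF at lag k is phi_{kk}, the last component of the solution
to the Yule-Walker system G_k phi = r_k where
  (G_k)_{ij} = rho(|i - j|), (r_k)_i = rho(i), i,j = 1..k.
Equivalently, Durbin-Levinson gives phi_{kk} iteratively:
  phi_{11} = rho(1)
  phi_{kk} = [rho(k) - sum_{j=1..k-1} phi_{k-1,j} rho(k-j)]
            / [1 - sum_{j=1..k-1} phi_{k-1,j} rho(j)],
  phi_{k,j} = phi_{k-1,j} - phi_{kk} phi_{k-1,k-j},  j = 1..k-1.
Step k = 1:
  phi_11 = rho(1) = -0.0861.
Step k = 2:
  phi_22 = [rho(2) - phi_11 rho(1)] / [1 - phi_11 rho(1)] = [-0.358 - (-0.0861)(-0.0861)] / [1 - (-0.0861)(-0.0861)]
         = -0.36541321 / 0.99258679 = -0.368142.
  Update: phi_21 = phi_11 - phi_22 phi_11 = -0.0861 - (-0.368142)(-0.0861) = -0.117797.
Step k = 3:
  phi_33 = [rho(3) - phi_21 rho(2) - phi_22 rho(1)] / [1 - phi_21 rho(1) - phi_22 rho(2)]
    numerator   = -0.1364 - (-0.117797)(-0.358) - (-0.368142)(-0.0861) = -0.2102684
    denominator = 1 - (-0.117797)(-0.0861) - (-0.368142)(-0.358) = 0.85806272
  phi_33 = -0.2102684 / 0.85806272 = -0.2451.
Therefore phi_{33} = -0.2451.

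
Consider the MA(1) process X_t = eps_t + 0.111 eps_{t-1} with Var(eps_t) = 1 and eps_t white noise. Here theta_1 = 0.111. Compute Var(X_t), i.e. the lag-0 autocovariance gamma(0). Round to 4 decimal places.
\gamma(0) = 1.0123

For an MA(q) process X_t = eps_t + sum_i theta_i eps_{t-i} with
Var(eps_t) = sigma^2, the variance is
  gamma(0) = sigma^2 * (1 + sum_i theta_i^2).
  sum_i theta_i^2 = (0.111)^2 = 0.012321.
  gamma(0) = 1 * (1 + 0.012321) = 1 * 1.012321 = 1.012321, which rounds to 1.0123.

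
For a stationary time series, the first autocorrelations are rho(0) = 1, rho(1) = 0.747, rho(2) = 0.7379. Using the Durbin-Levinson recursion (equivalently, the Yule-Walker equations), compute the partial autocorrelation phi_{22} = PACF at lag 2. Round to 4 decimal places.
\phi_{22} = 0.4070

The PACF at lag k is phi_{kk}, the last component of the solution
to the Yule-Walker system G_k phi = r_k where
  (G_k)_{ij} = rho(|i - j|), (r_k)_i = rho(i), i,j = 1..k.
Equivalently, Durbin-Levinson gives phi_{kk} iteratively:
  phi_{11} = rho(1)
  phi_{kk} = [rho(k) - sum_{j=1..k-1} phi_{k-1,j} rho(k-j)]
            / [1 - sum_{j=1..k-1} phi_{k-1,j} rho(j)],
  phi_{k,j} = phi_{k-1,j} - phi_{kk} phi_{k-1,k-j},  j = 1..k-1.
Step k = 1:
  phi_11 = rho(1) = 0.747.
Step k = 2:
  phi_22 = [rho(2) - phi_11 rho(1)] / [1 - phi_11 rho(1)] = [0.7379 - (0.747)(0.747)] / [1 - (0.747)(0.747)]
         = 0.179891 / 0.441991 = 0.407.
Therefore phi_{22} = 0.4070.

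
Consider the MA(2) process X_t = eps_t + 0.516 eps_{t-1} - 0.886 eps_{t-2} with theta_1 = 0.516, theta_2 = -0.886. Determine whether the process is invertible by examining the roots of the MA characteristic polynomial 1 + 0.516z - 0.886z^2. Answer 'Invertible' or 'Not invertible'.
\text{Not invertible}

The MA(q) characteristic polynomial is P(z) = 1 + 0.516z - 0.886z^2.
Invertibility requires all roots to lie outside the unit circle, i.e. |z| > 1 for every root.
Set 1 + (0.516) z + (-0.886) z^2 = 0, i.e. a z^2 + b z + c = 0 with a = -0.886, b = 0.516, c = 1.
Discriminant D = b^2 - 4ac = (0.516)^2 - 4*(-0.886)*1 = 0.266256 - (-3.544) = 3.810256.
D >= 0, so the roots are real: z = (-b +/- sqrt(D)) / (2a) = (-0.516 +/- 1.951988) / (-1.772).
  z_1 = (-0.516 + 1.951988) / (-1.772) = -0.8104,   |z_1| = 0.8104.
  z_2 = (-0.516 - 1.951988) / (-1.772) = 1.3928,   |z_2| = 1.3928.
Moduli of all roots: 0.8104, 1.3928.
All moduli strictly greater than 1? No.
Verdict: Not invertible.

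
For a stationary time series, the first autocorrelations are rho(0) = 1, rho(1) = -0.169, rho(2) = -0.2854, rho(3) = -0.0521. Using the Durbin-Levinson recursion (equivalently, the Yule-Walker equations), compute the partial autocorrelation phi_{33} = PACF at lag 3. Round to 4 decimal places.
\phi_{33} = -0.1960

The PACF at lag k is phi_{kk}, the last component of the solution
to the Yule-Walker system G_k phi = r_k where
  (G_k)_{ij} = rho(|i - j|), (r_k)_i = rho(i), i,j = 1..k.
Equivalently, Durbin-Levinson gives phi_{kk} iteratively:
  phi_{11} = rho(1)
  phi_{kk} = [rho(k) - sum_{j=1..k-1} phi_{k-1,j} rho(k-j)]
            / [1 - sum_{j=1..k-1} phi_{k-1,j} rho(j)],
  phi_{k,j} = phi_{k-1,j} - phi_{kk} phi_{k-1,k-j},  j = 1..k-1.
Step k = 1:
  phi_11 = rho(1) = -0.169.
Step k = 2:
  phi_22 = [rho(2) - phi_11 rho(1)] / [1 - phi_11 rho(1)] = [-0.2854 - (-0.169)(-0.169)] / [1 - (-0.169)(-0.169)]
         = -0.313961 / 0.971439 = -0.323192.
  Update: phi_21 = phi_11 - phi_22 phi_11 = -0.169 - (-0.323192)(-0.169) = -0.223619.
Step k = 3:
  phi_33 = [rho(3) - phi_21 rho(2) - phi_22 rho(1)] / [1 - phi_21 rho(1) - phi_22 rho(2)]
    numerator   = -0.0521 - (-0.223619)(-0.2854) - (-0.323192)(-0.169) = -0.17054037
    denominator = 1 - (-0.223619)(-0.169) - (-0.323192)(-0.2854) = 0.86996942
  phi_33 = -0.17054037 / 0.86996942 = -0.196.
Therefore phi_{33} = -0.1960.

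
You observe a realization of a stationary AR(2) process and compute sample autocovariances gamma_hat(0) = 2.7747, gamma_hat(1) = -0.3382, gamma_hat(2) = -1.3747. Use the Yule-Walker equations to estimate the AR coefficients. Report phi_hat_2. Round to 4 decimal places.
\hat\phi_{2} = -0.5180

The Yule-Walker equations for an AR(p) process read, in matrix form,
  Gamma_p phi = r_p,   with   (Gamma_p)_{ij} = gamma(|i - j|),
                       (r_p)_i = gamma(i),   i,j = 1..p.
Substitute the sample gammas (Toeplitz matrix and right-hand side of size 2):
  Gamma_p = [[2.7747, -0.3382], [-0.3382, 2.7747]]
  r_p     = [-0.3382, -1.3747]
Written out:
  2.7747 phi_1 - 0.3382 phi_2 = -0.3382
  -0.3382 phi_1 + 2.7747 phi_2 = -1.3747
Solve by Cramer's rule:
  det = gamma(0)^2 - gamma(1)^2 = (2.7747)^2 - (-0.3382)^2 = 7.69896009 - 0.11437924 = 7.58458085
  phi_hat_1 = [gamma(1) gamma(0) - gamma(1) gamma(2)] / det = [(-0.3382)(2.7747) - (-0.3382)(-1.3747)] / 7.58458085 = -1.40332708 / 7.58458085 = -0.185
  phi_hat_2 = [gamma(0) gamma(2) - gamma(1)^2] / det = [(2.7747)(-1.3747) - (-0.3382)^2] / 7.58458085 = -3.92875933 / 7.58458085 = -0.518
So phi_hat = [-0.1850, -0.5180].
Therefore phi_hat_2 = -0.5180.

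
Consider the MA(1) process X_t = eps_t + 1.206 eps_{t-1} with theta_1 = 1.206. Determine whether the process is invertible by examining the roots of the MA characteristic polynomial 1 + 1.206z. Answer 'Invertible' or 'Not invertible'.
\text{Not invertible}

The MA(q) characteristic polynomial is P(z) = 1 + 1.206z.
Invertibility requires all roots to lie outside the unit circle, i.e. |z| > 1 for every root.
This is linear in z: 1 + (1.206) z = 0  =>  z = -1/(1.206) = -0.829187,  |z| = 0.829187.
Moduli of all roots: 0.8292.
All moduli strictly greater than 1? No.
Verdict: Not invertible.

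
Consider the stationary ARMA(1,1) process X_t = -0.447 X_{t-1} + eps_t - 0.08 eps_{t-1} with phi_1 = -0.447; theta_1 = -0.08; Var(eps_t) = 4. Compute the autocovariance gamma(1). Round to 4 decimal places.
\gamma(1) = -2.7286

Multiply the model equation by X_{t-k} and take expectations. With theta_0 = psi_0 = 1 and psi_j the MA(infinity) weights, this gives
  gamma(k) - sum_i phi_i gamma(k-i) = c_k,
  c_k = sigma^2 * sum_{j=k..q} theta_j psi_{j-k}   (c_k = 0 for k > q),
using gamma(-m) = gamma(m).
psi-weights needed (psi_j = theta_j + sum_i phi_i psi_{j-i}):
  psi_1 = theta_1 + phi_1 = -0.08 + (-0.447) = -0.527
Right-hand sides:
  c_0 = sigma^2 (1 + theta_1 psi_1) = 4 * (1 + (-0.08)(-0.527)) = 4 * 1.04216 = 4.16864
  c_1 = sigma^2 theta_1 = 4 * (-0.08) = -0.32
  c_2 = 0
Equations for k = 0 and k = 1 (AR order 1):
  gamma(0) = phi_1 gamma(1) + c_0
  gamma(1) = phi_1 gamma(0) + c_1
Substituting the second into the first: gamma(0) (1 - phi_1^2) = c_0 + phi_1 c_1, so
  gamma(0) = (c_0 + phi_1 c_1) / (1 - phi_1^2) = (4.16864 + (-0.447)(-0.32)) / (1 - (-0.447)^2) = 4.31168 / 0.800191 = 5.388314.
  gamma(1) = phi_1 gamma(0) + c_1 = (-0.447)(5.388314) + (-0.32) = -2.728576.
Therefore gamma(1) = -2.7286 (to 4 decimal places).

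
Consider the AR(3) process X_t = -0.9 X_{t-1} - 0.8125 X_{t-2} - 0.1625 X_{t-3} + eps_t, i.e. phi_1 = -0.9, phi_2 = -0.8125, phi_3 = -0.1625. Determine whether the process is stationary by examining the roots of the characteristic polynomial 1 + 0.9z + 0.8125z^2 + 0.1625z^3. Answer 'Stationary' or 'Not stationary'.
\text{Stationary}

The AR(p) characteristic polynomial is P(z) = 1 + 0.9z + 0.8125z^2 + 0.1625z^3.
Stationarity requires all roots to lie outside the unit circle, i.e. |z| > 1 for every root.
Degree 3: look for a simple real root z0 first, then factor out (1 - z/z0) and solve the remaining quadratic.
Testing z0 = -4: P(-4) = 1 + (0.9)(-4) + (0.8125)(-4)^2 + (0.1625)(-4)^3
  = 1 + (-3.6) + (13) + (-10.4) = 0.  So z_0 = -4 is a root, |z_0| = 4.
Divide out the factor (1 + 0.25 z) = (1 - z/z0) (since 1/z0 = -0.25):
  P(z) = (1 + 0.25 z)(1 + (0.65) z + (0.65) z^2)
  [check: z-coef 0.65 - (-0.25) = 0.9; z^2-coef 0.65 - (-0.25)(0.65) = 0.8125; z^3-coef -(-0.25)(0.65) = 0.1625.]
Remaining roots from the quadratic factor 1 + (0.65) z + (0.65) z^2:
  Set 1 + (0.65) z + (0.65) z^2 = 0, i.e. a z^2 + b z + c = 0 with a = 0.65, b = 0.65, c = 1.
  Discriminant D = b^2 - 4ac = (0.65)^2 - 4*(0.65)*1 = 0.4225 - (2.6) = -2.1775.
  D < 0, so the roots are the complex-conjugate pair z = (-b +/- i sqrt(-D)) / (2a) = -0.5 +/- 1.1351i.
  For a conjugate pair |z|^2 = z * conj(z) = (product of roots) = c/a = 1/(0.65) = 1.538462, so |z| = sqrt(1.538462) = 1.2403 for both roots.
Moduli of all roots: 4.0000, 1.2403, 1.2403.
All moduli strictly greater than 1? Yes.
Verdict: Stationary.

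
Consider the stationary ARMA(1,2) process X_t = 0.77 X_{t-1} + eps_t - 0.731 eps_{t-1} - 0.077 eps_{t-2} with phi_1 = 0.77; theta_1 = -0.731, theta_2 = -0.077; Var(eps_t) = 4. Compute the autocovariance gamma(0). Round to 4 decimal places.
\gamma(0) = 4.0278

Multiply the model equation by X_{t-k} and take expectations. With theta_0 = psi_0 = 1 and psi_j the MA(infinity) weights, this gives
  gamma(k) - sum_i phi_i gamma(k-i) = c_k,
  c_k = sigma^2 * sum_{j=k..q} theta_j psi_{j-k}   (c_k = 0 for k > q),
using gamma(-m) = gamma(m).
psi-weights needed (psi_j = theta_j + sum_i phi_i psi_{j-i}):
  psi_1 = theta_1 + phi_1 = -0.731 + (0.77) = 0.039
  psi_2 = theta_2 + phi_1 psi_1 = -0.077 + (0.77)(0.039) = -0.04697
Right-hand sides:
  c_0 = sigma^2 (1 + theta_1 psi_1 + theta_2 psi_2) = 4 * (1 + (-0.731)(0.039) + (-0.077)(-0.04697)) = 4 * 0.975108 = 3.900431
  c_1 = sigma^2 (theta_1 + theta_2 psi_1) = 4 * (-0.731 + (-0.077)(0.039)) = -2.936012
  c_2 = sigma^2 theta_2 = 4 * (-0.077) = -0.308
Equations for k = 0 and k = 1 (AR order 1):
  gamma(0) = phi_1 gamma(1) + c_0
  gamma(1) = phi_1 gamma(0) + c_1
Substituting the second into the first: gamma(0) (1 - phi_1^2) = c_0 + phi_1 c_1, so
  gamma(0) = (c_0 + phi_1 c_1) / (1 - phi_1^2) = (3.900431 + (0.77)(-2.936012)) / (1 - (0.77)^2) = 1.639702 / 0.4071 = 4.027761.
Therefore gamma(0) = 4.0278 (to 4 decimal places).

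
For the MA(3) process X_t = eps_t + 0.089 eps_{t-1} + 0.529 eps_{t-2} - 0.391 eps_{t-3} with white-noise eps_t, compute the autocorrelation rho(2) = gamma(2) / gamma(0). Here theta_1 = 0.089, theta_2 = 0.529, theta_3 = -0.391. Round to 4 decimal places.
\rho(2) = 0.3430

For an MA(q) process with theta_0 = 1, the autocovariance is
  gamma(k) = sigma^2 * sum_{i=0..q-k} theta_i * theta_{i+k},
and rho(k) = gamma(k) / gamma(0). Sigma^2 cancels.
  numerator   = (1)*(0.529) + (0.089)*(-0.391) = 0.494201.
  denominator = (1)^2 + (0.089)^2 + (0.529)^2 + (-0.391)^2 = 1.440643.
  rho(2) = 0.494201 / 1.440643 = 0.3430.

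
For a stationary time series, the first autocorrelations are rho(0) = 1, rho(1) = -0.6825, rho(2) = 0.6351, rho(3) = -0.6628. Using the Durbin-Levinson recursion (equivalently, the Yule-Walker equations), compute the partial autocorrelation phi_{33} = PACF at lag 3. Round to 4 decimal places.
\phi_{33} = -0.3130

The PACF at lag k is phi_{kk}, the last component of the solution
to the Yule-Walker system G_k phi = r_k where
  (G_k)_{ij} = rho(|i - j|), (r_k)_i = rho(i), i,j = 1..k.
Equivalently, Durbin-Levinson gives phi_{kk} iteratively:
  phi_{11} = rho(1)
  phi_{kk} = [rho(k) - sum_{j=1..k-1} phi_{k-1,j} rho(k-j)]
            / [1 - sum_{j=1..k-1} phi_{k-1,j} rho(j)],
  phi_{k,j} = phi_{k-1,j} - phi_{kk} phi_{k-1,k-j},  j = 1..k-1.
Step k = 1:
  phi_11 = rho(1) = -0.6825.
Step k = 2:
  phi_22 = [rho(2) - phi_11 rho(1)] / [1 - phi_11 rho(1)] = [0.6351 - (-0.6825)(-0.6825)] / [1 - (-0.6825)(-0.6825)]
         = 0.16929375 / 0.53419375 = 0.316915.
  Update: phi_21 = phi_11 - phi_22 phi_11 = -0.6825 - (0.316915)(-0.6825) = -0.466206.
Step k = 3:
  phi_33 = [rho(3) - phi_21 rho(2) - phi_22 rho(1)] / [1 - phi_21 rho(1) - phi_22 rho(2)]
    numerator   = -0.6628 - (-0.466206)(0.6351) - (0.316915)(-0.6825) = -0.15041851
    denominator = 1 - (-0.466206)(-0.6825) - (0.316915)(0.6351) = 0.4805421
  phi_33 = -0.15041851 / 0.4805421 = -0.313.
Therefore phi_{33} = -0.3130.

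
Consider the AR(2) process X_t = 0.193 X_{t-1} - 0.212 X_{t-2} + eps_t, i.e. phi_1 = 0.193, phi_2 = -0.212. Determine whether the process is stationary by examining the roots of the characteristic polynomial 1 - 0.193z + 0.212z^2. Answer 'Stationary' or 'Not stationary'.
\text{Stationary}

The AR(p) characteristic polynomial is P(z) = 1 - 0.193z + 0.212z^2.
Stationarity requires all roots to lie outside the unit circle, i.e. |z| > 1 for every root.
Set 1 + (-0.193) z + (0.212) z^2 = 0, i.e. a z^2 + b z + c = 0 with a = 0.212, b = -0.193, c = 1.
Discriminant D = b^2 - 4ac = (-0.193)^2 - 4*(0.212)*1 = 0.037249 - (0.848) = -0.810751.
D < 0, so the roots are the complex-conjugate pair z = (-b +/- i sqrt(-D)) / (2a) = 0.4552 +/- 2.1236i.
For a conjugate pair |z|^2 = z * conj(z) = (product of roots) = c/a = 1/(0.212) = 4.716981, so |z| = sqrt(4.716981) = 2.1719 for both roots.
Moduli of all roots: 2.1719, 2.1719.
All moduli strictly greater than 1? Yes.
Verdict: Stationary.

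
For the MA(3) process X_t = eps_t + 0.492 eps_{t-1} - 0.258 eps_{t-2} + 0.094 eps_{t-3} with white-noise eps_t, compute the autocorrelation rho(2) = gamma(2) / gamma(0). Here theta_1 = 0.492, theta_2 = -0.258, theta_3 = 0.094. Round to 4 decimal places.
\rho(2) = -0.1607

For an MA(q) process with theta_0 = 1, the autocovariance is
  gamma(k) = sigma^2 * sum_{i=0..q-k} theta_i * theta_{i+k},
and rho(k) = gamma(k) / gamma(0). Sigma^2 cancels.
  numerator   = (1)*(-0.258) + (0.492)*(0.094) = -0.211752.
  denominator = (1)^2 + (0.492)^2 + (-0.258)^2 + (0.094)^2 = 1.317464.
  rho(2) = -0.211752 / 1.317464 = -0.1607.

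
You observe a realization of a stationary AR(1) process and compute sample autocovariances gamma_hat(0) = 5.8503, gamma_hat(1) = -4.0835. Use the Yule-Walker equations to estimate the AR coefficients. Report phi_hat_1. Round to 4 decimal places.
\hat\phi_{1} = -0.6980

The Yule-Walker equations for an AR(p) process read, in matrix form,
  Gamma_p phi = r_p,   with   (Gamma_p)_{ij} = gamma(|i - j|),
                       (r_p)_i = gamma(i),   i,j = 1..p.
Substitute the sample gammas (Toeplitz matrix and right-hand side of size 1):
  Gamma_p = [[5.8503]]
  r_p     = [-4.0835]
With p = 1 this is the single equation gamma(0) phi_1 = gamma(1):
  phi_hat_1 = gamma(1) / gamma(0) = -4.0835 / 5.8503 = -0.6980.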